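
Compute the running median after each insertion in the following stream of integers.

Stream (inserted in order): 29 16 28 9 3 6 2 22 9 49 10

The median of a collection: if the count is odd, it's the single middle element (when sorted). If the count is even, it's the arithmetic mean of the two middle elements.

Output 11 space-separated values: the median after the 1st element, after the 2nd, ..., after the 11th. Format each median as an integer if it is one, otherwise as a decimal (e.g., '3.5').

Step 1: insert 29 -> lo=[29] (size 1, max 29) hi=[] (size 0) -> median=29
Step 2: insert 16 -> lo=[16] (size 1, max 16) hi=[29] (size 1, min 29) -> median=22.5
Step 3: insert 28 -> lo=[16, 28] (size 2, max 28) hi=[29] (size 1, min 29) -> median=28
Step 4: insert 9 -> lo=[9, 16] (size 2, max 16) hi=[28, 29] (size 2, min 28) -> median=22
Step 5: insert 3 -> lo=[3, 9, 16] (size 3, max 16) hi=[28, 29] (size 2, min 28) -> median=16
Step 6: insert 6 -> lo=[3, 6, 9] (size 3, max 9) hi=[16, 28, 29] (size 3, min 16) -> median=12.5
Step 7: insert 2 -> lo=[2, 3, 6, 9] (size 4, max 9) hi=[16, 28, 29] (size 3, min 16) -> median=9
Step 8: insert 22 -> lo=[2, 3, 6, 9] (size 4, max 9) hi=[16, 22, 28, 29] (size 4, min 16) -> median=12.5
Step 9: insert 9 -> lo=[2, 3, 6, 9, 9] (size 5, max 9) hi=[16, 22, 28, 29] (size 4, min 16) -> median=9
Step 10: insert 49 -> lo=[2, 3, 6, 9, 9] (size 5, max 9) hi=[16, 22, 28, 29, 49] (size 5, min 16) -> median=12.5
Step 11: insert 10 -> lo=[2, 3, 6, 9, 9, 10] (size 6, max 10) hi=[16, 22, 28, 29, 49] (size 5, min 16) -> median=10

Answer: 29 22.5 28 22 16 12.5 9 12.5 9 12.5 10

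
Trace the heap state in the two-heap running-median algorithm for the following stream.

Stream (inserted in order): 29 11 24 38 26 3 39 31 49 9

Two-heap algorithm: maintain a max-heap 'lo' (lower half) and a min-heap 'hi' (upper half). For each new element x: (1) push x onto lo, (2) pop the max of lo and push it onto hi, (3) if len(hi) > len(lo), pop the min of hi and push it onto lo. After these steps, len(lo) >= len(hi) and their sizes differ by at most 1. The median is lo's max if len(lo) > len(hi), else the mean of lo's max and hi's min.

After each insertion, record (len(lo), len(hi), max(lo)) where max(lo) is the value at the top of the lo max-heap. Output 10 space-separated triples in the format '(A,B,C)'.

Answer: (1,0,29) (1,1,11) (2,1,24) (2,2,24) (3,2,26) (3,3,24) (4,3,26) (4,4,26) (5,4,29) (5,5,26)

Derivation:
Step 1: insert 29 -> lo=[29] hi=[] -> (len(lo)=1, len(hi)=0, max(lo)=29)
Step 2: insert 11 -> lo=[11] hi=[29] -> (len(lo)=1, len(hi)=1, max(lo)=11)
Step 3: insert 24 -> lo=[11, 24] hi=[29] -> (len(lo)=2, len(hi)=1, max(lo)=24)
Step 4: insert 38 -> lo=[11, 24] hi=[29, 38] -> (len(lo)=2, len(hi)=2, max(lo)=24)
Step 5: insert 26 -> lo=[11, 24, 26] hi=[29, 38] -> (len(lo)=3, len(hi)=2, max(lo)=26)
Step 6: insert 3 -> lo=[3, 11, 24] hi=[26, 29, 38] -> (len(lo)=3, len(hi)=3, max(lo)=24)
Step 7: insert 39 -> lo=[3, 11, 24, 26] hi=[29, 38, 39] -> (len(lo)=4, len(hi)=3, max(lo)=26)
Step 8: insert 31 -> lo=[3, 11, 24, 26] hi=[29, 31, 38, 39] -> (len(lo)=4, len(hi)=4, max(lo)=26)
Step 9: insert 49 -> lo=[3, 11, 24, 26, 29] hi=[31, 38, 39, 49] -> (len(lo)=5, len(hi)=4, max(lo)=29)
Step 10: insert 9 -> lo=[3, 9, 11, 24, 26] hi=[29, 31, 38, 39, 49] -> (len(lo)=5, len(hi)=5, max(lo)=26)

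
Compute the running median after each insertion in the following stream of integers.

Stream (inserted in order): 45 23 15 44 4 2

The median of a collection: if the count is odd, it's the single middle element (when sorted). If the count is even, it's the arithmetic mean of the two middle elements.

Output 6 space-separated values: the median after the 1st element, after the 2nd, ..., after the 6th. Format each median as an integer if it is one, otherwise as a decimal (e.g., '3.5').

Step 1: insert 45 -> lo=[45] (size 1, max 45) hi=[] (size 0) -> median=45
Step 2: insert 23 -> lo=[23] (size 1, max 23) hi=[45] (size 1, min 45) -> median=34
Step 3: insert 15 -> lo=[15, 23] (size 2, max 23) hi=[45] (size 1, min 45) -> median=23
Step 4: insert 44 -> lo=[15, 23] (size 2, max 23) hi=[44, 45] (size 2, min 44) -> median=33.5
Step 5: insert 4 -> lo=[4, 15, 23] (size 3, max 23) hi=[44, 45] (size 2, min 44) -> median=23
Step 6: insert 2 -> lo=[2, 4, 15] (size 3, max 15) hi=[23, 44, 45] (size 3, min 23) -> median=19

Answer: 45 34 23 33.5 23 19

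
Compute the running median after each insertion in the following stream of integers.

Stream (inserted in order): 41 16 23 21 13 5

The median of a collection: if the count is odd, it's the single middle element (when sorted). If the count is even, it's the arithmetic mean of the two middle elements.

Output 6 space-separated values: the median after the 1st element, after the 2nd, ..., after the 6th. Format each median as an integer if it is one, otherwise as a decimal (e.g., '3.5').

Answer: 41 28.5 23 22 21 18.5

Derivation:
Step 1: insert 41 -> lo=[41] (size 1, max 41) hi=[] (size 0) -> median=41
Step 2: insert 16 -> lo=[16] (size 1, max 16) hi=[41] (size 1, min 41) -> median=28.5
Step 3: insert 23 -> lo=[16, 23] (size 2, max 23) hi=[41] (size 1, min 41) -> median=23
Step 4: insert 21 -> lo=[16, 21] (size 2, max 21) hi=[23, 41] (size 2, min 23) -> median=22
Step 5: insert 13 -> lo=[13, 16, 21] (size 3, max 21) hi=[23, 41] (size 2, min 23) -> median=21
Step 6: insert 5 -> lo=[5, 13, 16] (size 3, max 16) hi=[21, 23, 41] (size 3, min 21) -> median=18.5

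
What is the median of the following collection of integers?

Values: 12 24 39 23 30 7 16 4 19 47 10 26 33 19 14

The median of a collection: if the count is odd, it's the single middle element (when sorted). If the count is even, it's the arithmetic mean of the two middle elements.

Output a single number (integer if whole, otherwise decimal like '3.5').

Answer: 19

Derivation:
Step 1: insert 12 -> lo=[12] (size 1, max 12) hi=[] (size 0) -> median=12
Step 2: insert 24 -> lo=[12] (size 1, max 12) hi=[24] (size 1, min 24) -> median=18
Step 3: insert 39 -> lo=[12, 24] (size 2, max 24) hi=[39] (size 1, min 39) -> median=24
Step 4: insert 23 -> lo=[12, 23] (size 2, max 23) hi=[24, 39] (size 2, min 24) -> median=23.5
Step 5: insert 30 -> lo=[12, 23, 24] (size 3, max 24) hi=[30, 39] (size 2, min 30) -> median=24
Step 6: insert 7 -> lo=[7, 12, 23] (size 3, max 23) hi=[24, 30, 39] (size 3, min 24) -> median=23.5
Step 7: insert 16 -> lo=[7, 12, 16, 23] (size 4, max 23) hi=[24, 30, 39] (size 3, min 24) -> median=23
Step 8: insert 4 -> lo=[4, 7, 12, 16] (size 4, max 16) hi=[23, 24, 30, 39] (size 4, min 23) -> median=19.5
Step 9: insert 19 -> lo=[4, 7, 12, 16, 19] (size 5, max 19) hi=[23, 24, 30, 39] (size 4, min 23) -> median=19
Step 10: insert 47 -> lo=[4, 7, 12, 16, 19] (size 5, max 19) hi=[23, 24, 30, 39, 47] (size 5, min 23) -> median=21
Step 11: insert 10 -> lo=[4, 7, 10, 12, 16, 19] (size 6, max 19) hi=[23, 24, 30, 39, 47] (size 5, min 23) -> median=19
Step 12: insert 26 -> lo=[4, 7, 10, 12, 16, 19] (size 6, max 19) hi=[23, 24, 26, 30, 39, 47] (size 6, min 23) -> median=21
Step 13: insert 33 -> lo=[4, 7, 10, 12, 16, 19, 23] (size 7, max 23) hi=[24, 26, 30, 33, 39, 47] (size 6, min 24) -> median=23
Step 14: insert 19 -> lo=[4, 7, 10, 12, 16, 19, 19] (size 7, max 19) hi=[23, 24, 26, 30, 33, 39, 47] (size 7, min 23) -> median=21
Step 15: insert 14 -> lo=[4, 7, 10, 12, 14, 16, 19, 19] (size 8, max 19) hi=[23, 24, 26, 30, 33, 39, 47] (size 7, min 23) -> median=19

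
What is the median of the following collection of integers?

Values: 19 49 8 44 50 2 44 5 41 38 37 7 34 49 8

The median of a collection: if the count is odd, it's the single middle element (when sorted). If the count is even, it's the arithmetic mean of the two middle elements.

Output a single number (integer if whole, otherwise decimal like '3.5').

Answer: 37

Derivation:
Step 1: insert 19 -> lo=[19] (size 1, max 19) hi=[] (size 0) -> median=19
Step 2: insert 49 -> lo=[19] (size 1, max 19) hi=[49] (size 1, min 49) -> median=34
Step 3: insert 8 -> lo=[8, 19] (size 2, max 19) hi=[49] (size 1, min 49) -> median=19
Step 4: insert 44 -> lo=[8, 19] (size 2, max 19) hi=[44, 49] (size 2, min 44) -> median=31.5
Step 5: insert 50 -> lo=[8, 19, 44] (size 3, max 44) hi=[49, 50] (size 2, min 49) -> median=44
Step 6: insert 2 -> lo=[2, 8, 19] (size 3, max 19) hi=[44, 49, 50] (size 3, min 44) -> median=31.5
Step 7: insert 44 -> lo=[2, 8, 19, 44] (size 4, max 44) hi=[44, 49, 50] (size 3, min 44) -> median=44
Step 8: insert 5 -> lo=[2, 5, 8, 19] (size 4, max 19) hi=[44, 44, 49, 50] (size 4, min 44) -> median=31.5
Step 9: insert 41 -> lo=[2, 5, 8, 19, 41] (size 5, max 41) hi=[44, 44, 49, 50] (size 4, min 44) -> median=41
Step 10: insert 38 -> lo=[2, 5, 8, 19, 38] (size 5, max 38) hi=[41, 44, 44, 49, 50] (size 5, min 41) -> median=39.5
Step 11: insert 37 -> lo=[2, 5, 8, 19, 37, 38] (size 6, max 38) hi=[41, 44, 44, 49, 50] (size 5, min 41) -> median=38
Step 12: insert 7 -> lo=[2, 5, 7, 8, 19, 37] (size 6, max 37) hi=[38, 41, 44, 44, 49, 50] (size 6, min 38) -> median=37.5
Step 13: insert 34 -> lo=[2, 5, 7, 8, 19, 34, 37] (size 7, max 37) hi=[38, 41, 44, 44, 49, 50] (size 6, min 38) -> median=37
Step 14: insert 49 -> lo=[2, 5, 7, 8, 19, 34, 37] (size 7, max 37) hi=[38, 41, 44, 44, 49, 49, 50] (size 7, min 38) -> median=37.5
Step 15: insert 8 -> lo=[2, 5, 7, 8, 8, 19, 34, 37] (size 8, max 37) hi=[38, 41, 44, 44, 49, 49, 50] (size 7, min 38) -> median=37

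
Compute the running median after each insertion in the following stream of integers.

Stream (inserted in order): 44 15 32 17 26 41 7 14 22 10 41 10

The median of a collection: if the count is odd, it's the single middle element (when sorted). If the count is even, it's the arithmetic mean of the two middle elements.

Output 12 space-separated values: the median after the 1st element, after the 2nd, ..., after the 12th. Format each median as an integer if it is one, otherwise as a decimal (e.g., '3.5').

Step 1: insert 44 -> lo=[44] (size 1, max 44) hi=[] (size 0) -> median=44
Step 2: insert 15 -> lo=[15] (size 1, max 15) hi=[44] (size 1, min 44) -> median=29.5
Step 3: insert 32 -> lo=[15, 32] (size 2, max 32) hi=[44] (size 1, min 44) -> median=32
Step 4: insert 17 -> lo=[15, 17] (size 2, max 17) hi=[32, 44] (size 2, min 32) -> median=24.5
Step 5: insert 26 -> lo=[15, 17, 26] (size 3, max 26) hi=[32, 44] (size 2, min 32) -> median=26
Step 6: insert 41 -> lo=[15, 17, 26] (size 3, max 26) hi=[32, 41, 44] (size 3, min 32) -> median=29
Step 7: insert 7 -> lo=[7, 15, 17, 26] (size 4, max 26) hi=[32, 41, 44] (size 3, min 32) -> median=26
Step 8: insert 14 -> lo=[7, 14, 15, 17] (size 4, max 17) hi=[26, 32, 41, 44] (size 4, min 26) -> median=21.5
Step 9: insert 22 -> lo=[7, 14, 15, 17, 22] (size 5, max 22) hi=[26, 32, 41, 44] (size 4, min 26) -> median=22
Step 10: insert 10 -> lo=[7, 10, 14, 15, 17] (size 5, max 17) hi=[22, 26, 32, 41, 44] (size 5, min 22) -> median=19.5
Step 11: insert 41 -> lo=[7, 10, 14, 15, 17, 22] (size 6, max 22) hi=[26, 32, 41, 41, 44] (size 5, min 26) -> median=22
Step 12: insert 10 -> lo=[7, 10, 10, 14, 15, 17] (size 6, max 17) hi=[22, 26, 32, 41, 41, 44] (size 6, min 22) -> median=19.5

Answer: 44 29.5 32 24.5 26 29 26 21.5 22 19.5 22 19.5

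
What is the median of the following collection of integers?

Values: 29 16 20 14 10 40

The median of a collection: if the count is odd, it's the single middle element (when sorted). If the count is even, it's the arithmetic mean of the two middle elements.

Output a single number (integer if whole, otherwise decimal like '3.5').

Step 1: insert 29 -> lo=[29] (size 1, max 29) hi=[] (size 0) -> median=29
Step 2: insert 16 -> lo=[16] (size 1, max 16) hi=[29] (size 1, min 29) -> median=22.5
Step 3: insert 20 -> lo=[16, 20] (size 2, max 20) hi=[29] (size 1, min 29) -> median=20
Step 4: insert 14 -> lo=[14, 16] (size 2, max 16) hi=[20, 29] (size 2, min 20) -> median=18
Step 5: insert 10 -> lo=[10, 14, 16] (size 3, max 16) hi=[20, 29] (size 2, min 20) -> median=16
Step 6: insert 40 -> lo=[10, 14, 16] (size 3, max 16) hi=[20, 29, 40] (size 3, min 20) -> median=18

Answer: 18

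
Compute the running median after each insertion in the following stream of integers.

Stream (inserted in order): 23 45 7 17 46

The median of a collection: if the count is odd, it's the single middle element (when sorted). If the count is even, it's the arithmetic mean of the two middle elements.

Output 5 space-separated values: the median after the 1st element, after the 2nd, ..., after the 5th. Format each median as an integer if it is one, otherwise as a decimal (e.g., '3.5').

Answer: 23 34 23 20 23

Derivation:
Step 1: insert 23 -> lo=[23] (size 1, max 23) hi=[] (size 0) -> median=23
Step 2: insert 45 -> lo=[23] (size 1, max 23) hi=[45] (size 1, min 45) -> median=34
Step 3: insert 7 -> lo=[7, 23] (size 2, max 23) hi=[45] (size 1, min 45) -> median=23
Step 4: insert 17 -> lo=[7, 17] (size 2, max 17) hi=[23, 45] (size 2, min 23) -> median=20
Step 5: insert 46 -> lo=[7, 17, 23] (size 3, max 23) hi=[45, 46] (size 2, min 45) -> median=23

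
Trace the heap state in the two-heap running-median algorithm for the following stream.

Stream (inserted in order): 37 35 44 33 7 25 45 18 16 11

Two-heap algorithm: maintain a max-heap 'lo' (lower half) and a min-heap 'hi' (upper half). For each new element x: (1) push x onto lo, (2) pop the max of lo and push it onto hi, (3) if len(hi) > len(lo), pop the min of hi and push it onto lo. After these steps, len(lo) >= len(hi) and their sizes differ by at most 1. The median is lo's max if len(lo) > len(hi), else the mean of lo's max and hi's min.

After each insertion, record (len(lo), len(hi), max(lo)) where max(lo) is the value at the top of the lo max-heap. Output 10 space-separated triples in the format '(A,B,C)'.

Step 1: insert 37 -> lo=[37] hi=[] -> (len(lo)=1, len(hi)=0, max(lo)=37)
Step 2: insert 35 -> lo=[35] hi=[37] -> (len(lo)=1, len(hi)=1, max(lo)=35)
Step 3: insert 44 -> lo=[35, 37] hi=[44] -> (len(lo)=2, len(hi)=1, max(lo)=37)
Step 4: insert 33 -> lo=[33, 35] hi=[37, 44] -> (len(lo)=2, len(hi)=2, max(lo)=35)
Step 5: insert 7 -> lo=[7, 33, 35] hi=[37, 44] -> (len(lo)=3, len(hi)=2, max(lo)=35)
Step 6: insert 25 -> lo=[7, 25, 33] hi=[35, 37, 44] -> (len(lo)=3, len(hi)=3, max(lo)=33)
Step 7: insert 45 -> lo=[7, 25, 33, 35] hi=[37, 44, 45] -> (len(lo)=4, len(hi)=3, max(lo)=35)
Step 8: insert 18 -> lo=[7, 18, 25, 33] hi=[35, 37, 44, 45] -> (len(lo)=4, len(hi)=4, max(lo)=33)
Step 9: insert 16 -> lo=[7, 16, 18, 25, 33] hi=[35, 37, 44, 45] -> (len(lo)=5, len(hi)=4, max(lo)=33)
Step 10: insert 11 -> lo=[7, 11, 16, 18, 25] hi=[33, 35, 37, 44, 45] -> (len(lo)=5, len(hi)=5, max(lo)=25)

Answer: (1,0,37) (1,1,35) (2,1,37) (2,2,35) (3,2,35) (3,3,33) (4,3,35) (4,4,33) (5,4,33) (5,5,25)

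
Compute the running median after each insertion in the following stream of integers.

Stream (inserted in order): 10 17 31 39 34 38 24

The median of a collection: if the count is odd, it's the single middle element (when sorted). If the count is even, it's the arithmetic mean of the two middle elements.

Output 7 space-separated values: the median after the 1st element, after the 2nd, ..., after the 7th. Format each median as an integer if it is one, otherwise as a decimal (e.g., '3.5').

Answer: 10 13.5 17 24 31 32.5 31

Derivation:
Step 1: insert 10 -> lo=[10] (size 1, max 10) hi=[] (size 0) -> median=10
Step 2: insert 17 -> lo=[10] (size 1, max 10) hi=[17] (size 1, min 17) -> median=13.5
Step 3: insert 31 -> lo=[10, 17] (size 2, max 17) hi=[31] (size 1, min 31) -> median=17
Step 4: insert 39 -> lo=[10, 17] (size 2, max 17) hi=[31, 39] (size 2, min 31) -> median=24
Step 5: insert 34 -> lo=[10, 17, 31] (size 3, max 31) hi=[34, 39] (size 2, min 34) -> median=31
Step 6: insert 38 -> lo=[10, 17, 31] (size 3, max 31) hi=[34, 38, 39] (size 3, min 34) -> median=32.5
Step 7: insert 24 -> lo=[10, 17, 24, 31] (size 4, max 31) hi=[34, 38, 39] (size 3, min 34) -> median=31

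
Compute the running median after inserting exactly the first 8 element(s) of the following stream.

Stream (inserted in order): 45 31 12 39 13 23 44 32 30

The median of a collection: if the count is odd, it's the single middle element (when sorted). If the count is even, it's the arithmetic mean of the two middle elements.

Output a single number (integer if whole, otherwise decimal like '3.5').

Answer: 31.5

Derivation:
Step 1: insert 45 -> lo=[45] (size 1, max 45) hi=[] (size 0) -> median=45
Step 2: insert 31 -> lo=[31] (size 1, max 31) hi=[45] (size 1, min 45) -> median=38
Step 3: insert 12 -> lo=[12, 31] (size 2, max 31) hi=[45] (size 1, min 45) -> median=31
Step 4: insert 39 -> lo=[12, 31] (size 2, max 31) hi=[39, 45] (size 2, min 39) -> median=35
Step 5: insert 13 -> lo=[12, 13, 31] (size 3, max 31) hi=[39, 45] (size 2, min 39) -> median=31
Step 6: insert 23 -> lo=[12, 13, 23] (size 3, max 23) hi=[31, 39, 45] (size 3, min 31) -> median=27
Step 7: insert 44 -> lo=[12, 13, 23, 31] (size 4, max 31) hi=[39, 44, 45] (size 3, min 39) -> median=31
Step 8: insert 32 -> lo=[12, 13, 23, 31] (size 4, max 31) hi=[32, 39, 44, 45] (size 4, min 32) -> median=31.5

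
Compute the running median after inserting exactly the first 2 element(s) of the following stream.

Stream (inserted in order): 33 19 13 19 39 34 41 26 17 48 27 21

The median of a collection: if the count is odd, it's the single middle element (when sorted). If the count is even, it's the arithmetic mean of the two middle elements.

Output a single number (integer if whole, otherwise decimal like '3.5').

Answer: 26

Derivation:
Step 1: insert 33 -> lo=[33] (size 1, max 33) hi=[] (size 0) -> median=33
Step 2: insert 19 -> lo=[19] (size 1, max 19) hi=[33] (size 1, min 33) -> median=26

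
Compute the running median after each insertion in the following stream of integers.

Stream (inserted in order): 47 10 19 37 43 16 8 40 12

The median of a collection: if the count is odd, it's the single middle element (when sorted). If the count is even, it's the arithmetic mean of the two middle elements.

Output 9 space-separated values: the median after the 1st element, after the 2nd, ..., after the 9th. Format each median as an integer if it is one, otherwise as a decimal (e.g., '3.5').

Step 1: insert 47 -> lo=[47] (size 1, max 47) hi=[] (size 0) -> median=47
Step 2: insert 10 -> lo=[10] (size 1, max 10) hi=[47] (size 1, min 47) -> median=28.5
Step 3: insert 19 -> lo=[10, 19] (size 2, max 19) hi=[47] (size 1, min 47) -> median=19
Step 4: insert 37 -> lo=[10, 19] (size 2, max 19) hi=[37, 47] (size 2, min 37) -> median=28
Step 5: insert 43 -> lo=[10, 19, 37] (size 3, max 37) hi=[43, 47] (size 2, min 43) -> median=37
Step 6: insert 16 -> lo=[10, 16, 19] (size 3, max 19) hi=[37, 43, 47] (size 3, min 37) -> median=28
Step 7: insert 8 -> lo=[8, 10, 16, 19] (size 4, max 19) hi=[37, 43, 47] (size 3, min 37) -> median=19
Step 8: insert 40 -> lo=[8, 10, 16, 19] (size 4, max 19) hi=[37, 40, 43, 47] (size 4, min 37) -> median=28
Step 9: insert 12 -> lo=[8, 10, 12, 16, 19] (size 5, max 19) hi=[37, 40, 43, 47] (size 4, min 37) -> median=19

Answer: 47 28.5 19 28 37 28 19 28 19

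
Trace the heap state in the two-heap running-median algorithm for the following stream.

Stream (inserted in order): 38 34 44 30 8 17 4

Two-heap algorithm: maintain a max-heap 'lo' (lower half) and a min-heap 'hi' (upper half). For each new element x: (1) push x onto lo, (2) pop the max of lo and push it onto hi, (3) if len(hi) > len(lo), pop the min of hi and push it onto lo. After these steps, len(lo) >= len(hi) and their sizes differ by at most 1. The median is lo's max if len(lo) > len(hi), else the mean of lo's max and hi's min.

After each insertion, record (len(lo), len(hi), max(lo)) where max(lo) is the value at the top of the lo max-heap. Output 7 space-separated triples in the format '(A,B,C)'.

Step 1: insert 38 -> lo=[38] hi=[] -> (len(lo)=1, len(hi)=0, max(lo)=38)
Step 2: insert 34 -> lo=[34] hi=[38] -> (len(lo)=1, len(hi)=1, max(lo)=34)
Step 3: insert 44 -> lo=[34, 38] hi=[44] -> (len(lo)=2, len(hi)=1, max(lo)=38)
Step 4: insert 30 -> lo=[30, 34] hi=[38, 44] -> (len(lo)=2, len(hi)=2, max(lo)=34)
Step 5: insert 8 -> lo=[8, 30, 34] hi=[38, 44] -> (len(lo)=3, len(hi)=2, max(lo)=34)
Step 6: insert 17 -> lo=[8, 17, 30] hi=[34, 38, 44] -> (len(lo)=3, len(hi)=3, max(lo)=30)
Step 7: insert 4 -> lo=[4, 8, 17, 30] hi=[34, 38, 44] -> (len(lo)=4, len(hi)=3, max(lo)=30)

Answer: (1,0,38) (1,1,34) (2,1,38) (2,2,34) (3,2,34) (3,3,30) (4,3,30)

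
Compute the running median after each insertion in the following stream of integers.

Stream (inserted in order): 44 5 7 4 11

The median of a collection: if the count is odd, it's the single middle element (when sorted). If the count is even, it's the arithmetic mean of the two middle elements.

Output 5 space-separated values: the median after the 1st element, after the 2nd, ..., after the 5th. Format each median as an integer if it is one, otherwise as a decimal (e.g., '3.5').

Answer: 44 24.5 7 6 7

Derivation:
Step 1: insert 44 -> lo=[44] (size 1, max 44) hi=[] (size 0) -> median=44
Step 2: insert 5 -> lo=[5] (size 1, max 5) hi=[44] (size 1, min 44) -> median=24.5
Step 3: insert 7 -> lo=[5, 7] (size 2, max 7) hi=[44] (size 1, min 44) -> median=7
Step 4: insert 4 -> lo=[4, 5] (size 2, max 5) hi=[7, 44] (size 2, min 7) -> median=6
Step 5: insert 11 -> lo=[4, 5, 7] (size 3, max 7) hi=[11, 44] (size 2, min 11) -> median=7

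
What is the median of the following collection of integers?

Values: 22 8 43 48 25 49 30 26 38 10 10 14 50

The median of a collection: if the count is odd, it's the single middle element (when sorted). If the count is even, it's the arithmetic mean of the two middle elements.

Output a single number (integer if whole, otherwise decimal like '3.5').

Answer: 26

Derivation:
Step 1: insert 22 -> lo=[22] (size 1, max 22) hi=[] (size 0) -> median=22
Step 2: insert 8 -> lo=[8] (size 1, max 8) hi=[22] (size 1, min 22) -> median=15
Step 3: insert 43 -> lo=[8, 22] (size 2, max 22) hi=[43] (size 1, min 43) -> median=22
Step 4: insert 48 -> lo=[8, 22] (size 2, max 22) hi=[43, 48] (size 2, min 43) -> median=32.5
Step 5: insert 25 -> lo=[8, 22, 25] (size 3, max 25) hi=[43, 48] (size 2, min 43) -> median=25
Step 6: insert 49 -> lo=[8, 22, 25] (size 3, max 25) hi=[43, 48, 49] (size 3, min 43) -> median=34
Step 7: insert 30 -> lo=[8, 22, 25, 30] (size 4, max 30) hi=[43, 48, 49] (size 3, min 43) -> median=30
Step 8: insert 26 -> lo=[8, 22, 25, 26] (size 4, max 26) hi=[30, 43, 48, 49] (size 4, min 30) -> median=28
Step 9: insert 38 -> lo=[8, 22, 25, 26, 30] (size 5, max 30) hi=[38, 43, 48, 49] (size 4, min 38) -> median=30
Step 10: insert 10 -> lo=[8, 10, 22, 25, 26] (size 5, max 26) hi=[30, 38, 43, 48, 49] (size 5, min 30) -> median=28
Step 11: insert 10 -> lo=[8, 10, 10, 22, 25, 26] (size 6, max 26) hi=[30, 38, 43, 48, 49] (size 5, min 30) -> median=26
Step 12: insert 14 -> lo=[8, 10, 10, 14, 22, 25] (size 6, max 25) hi=[26, 30, 38, 43, 48, 49] (size 6, min 26) -> median=25.5
Step 13: insert 50 -> lo=[8, 10, 10, 14, 22, 25, 26] (size 7, max 26) hi=[30, 38, 43, 48, 49, 50] (size 6, min 30) -> median=26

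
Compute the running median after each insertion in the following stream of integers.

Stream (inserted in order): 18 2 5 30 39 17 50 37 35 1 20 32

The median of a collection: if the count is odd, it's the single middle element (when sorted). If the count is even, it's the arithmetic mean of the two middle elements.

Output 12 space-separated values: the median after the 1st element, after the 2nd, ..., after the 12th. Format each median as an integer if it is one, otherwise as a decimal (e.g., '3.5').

Step 1: insert 18 -> lo=[18] (size 1, max 18) hi=[] (size 0) -> median=18
Step 2: insert 2 -> lo=[2] (size 1, max 2) hi=[18] (size 1, min 18) -> median=10
Step 3: insert 5 -> lo=[2, 5] (size 2, max 5) hi=[18] (size 1, min 18) -> median=5
Step 4: insert 30 -> lo=[2, 5] (size 2, max 5) hi=[18, 30] (size 2, min 18) -> median=11.5
Step 5: insert 39 -> lo=[2, 5, 18] (size 3, max 18) hi=[30, 39] (size 2, min 30) -> median=18
Step 6: insert 17 -> lo=[2, 5, 17] (size 3, max 17) hi=[18, 30, 39] (size 3, min 18) -> median=17.5
Step 7: insert 50 -> lo=[2, 5, 17, 18] (size 4, max 18) hi=[30, 39, 50] (size 3, min 30) -> median=18
Step 8: insert 37 -> lo=[2, 5, 17, 18] (size 4, max 18) hi=[30, 37, 39, 50] (size 4, min 30) -> median=24
Step 9: insert 35 -> lo=[2, 5, 17, 18, 30] (size 5, max 30) hi=[35, 37, 39, 50] (size 4, min 35) -> median=30
Step 10: insert 1 -> lo=[1, 2, 5, 17, 18] (size 5, max 18) hi=[30, 35, 37, 39, 50] (size 5, min 30) -> median=24
Step 11: insert 20 -> lo=[1, 2, 5, 17, 18, 20] (size 6, max 20) hi=[30, 35, 37, 39, 50] (size 5, min 30) -> median=20
Step 12: insert 32 -> lo=[1, 2, 5, 17, 18, 20] (size 6, max 20) hi=[30, 32, 35, 37, 39, 50] (size 6, min 30) -> median=25

Answer: 18 10 5 11.5 18 17.5 18 24 30 24 20 25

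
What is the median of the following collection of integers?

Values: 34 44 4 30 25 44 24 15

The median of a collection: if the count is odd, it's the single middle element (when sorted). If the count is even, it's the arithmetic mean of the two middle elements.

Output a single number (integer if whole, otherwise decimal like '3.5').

Step 1: insert 34 -> lo=[34] (size 1, max 34) hi=[] (size 0) -> median=34
Step 2: insert 44 -> lo=[34] (size 1, max 34) hi=[44] (size 1, min 44) -> median=39
Step 3: insert 4 -> lo=[4, 34] (size 2, max 34) hi=[44] (size 1, min 44) -> median=34
Step 4: insert 30 -> lo=[4, 30] (size 2, max 30) hi=[34, 44] (size 2, min 34) -> median=32
Step 5: insert 25 -> lo=[4, 25, 30] (size 3, max 30) hi=[34, 44] (size 2, min 34) -> median=30
Step 6: insert 44 -> lo=[4, 25, 30] (size 3, max 30) hi=[34, 44, 44] (size 3, min 34) -> median=32
Step 7: insert 24 -> lo=[4, 24, 25, 30] (size 4, max 30) hi=[34, 44, 44] (size 3, min 34) -> median=30
Step 8: insert 15 -> lo=[4, 15, 24, 25] (size 4, max 25) hi=[30, 34, 44, 44] (size 4, min 30) -> median=27.5

Answer: 27.5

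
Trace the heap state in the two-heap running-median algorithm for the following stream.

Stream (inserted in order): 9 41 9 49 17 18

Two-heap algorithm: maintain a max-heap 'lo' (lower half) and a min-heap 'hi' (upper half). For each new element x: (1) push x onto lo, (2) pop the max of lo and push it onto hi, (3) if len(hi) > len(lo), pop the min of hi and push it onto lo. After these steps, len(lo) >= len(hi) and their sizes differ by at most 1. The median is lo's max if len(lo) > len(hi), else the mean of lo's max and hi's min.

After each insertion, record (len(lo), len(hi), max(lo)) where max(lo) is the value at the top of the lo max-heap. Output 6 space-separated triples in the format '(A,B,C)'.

Answer: (1,0,9) (1,1,9) (2,1,9) (2,2,9) (3,2,17) (3,3,17)

Derivation:
Step 1: insert 9 -> lo=[9] hi=[] -> (len(lo)=1, len(hi)=0, max(lo)=9)
Step 2: insert 41 -> lo=[9] hi=[41] -> (len(lo)=1, len(hi)=1, max(lo)=9)
Step 3: insert 9 -> lo=[9, 9] hi=[41] -> (len(lo)=2, len(hi)=1, max(lo)=9)
Step 4: insert 49 -> lo=[9, 9] hi=[41, 49] -> (len(lo)=2, len(hi)=2, max(lo)=9)
Step 5: insert 17 -> lo=[9, 9, 17] hi=[41, 49] -> (len(lo)=3, len(hi)=2, max(lo)=17)
Step 6: insert 18 -> lo=[9, 9, 17] hi=[18, 41, 49] -> (len(lo)=3, len(hi)=3, max(lo)=17)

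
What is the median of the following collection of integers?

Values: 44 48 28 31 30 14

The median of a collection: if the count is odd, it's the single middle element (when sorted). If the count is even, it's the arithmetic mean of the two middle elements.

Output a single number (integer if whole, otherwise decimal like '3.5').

Step 1: insert 44 -> lo=[44] (size 1, max 44) hi=[] (size 0) -> median=44
Step 2: insert 48 -> lo=[44] (size 1, max 44) hi=[48] (size 1, min 48) -> median=46
Step 3: insert 28 -> lo=[28, 44] (size 2, max 44) hi=[48] (size 1, min 48) -> median=44
Step 4: insert 31 -> lo=[28, 31] (size 2, max 31) hi=[44, 48] (size 2, min 44) -> median=37.5
Step 5: insert 30 -> lo=[28, 30, 31] (size 3, max 31) hi=[44, 48] (size 2, min 44) -> median=31
Step 6: insert 14 -> lo=[14, 28, 30] (size 3, max 30) hi=[31, 44, 48] (size 3, min 31) -> median=30.5

Answer: 30.5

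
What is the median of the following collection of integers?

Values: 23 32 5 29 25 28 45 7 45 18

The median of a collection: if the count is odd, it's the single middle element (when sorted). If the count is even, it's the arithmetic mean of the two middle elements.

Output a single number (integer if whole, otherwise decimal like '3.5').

Step 1: insert 23 -> lo=[23] (size 1, max 23) hi=[] (size 0) -> median=23
Step 2: insert 32 -> lo=[23] (size 1, max 23) hi=[32] (size 1, min 32) -> median=27.5
Step 3: insert 5 -> lo=[5, 23] (size 2, max 23) hi=[32] (size 1, min 32) -> median=23
Step 4: insert 29 -> lo=[5, 23] (size 2, max 23) hi=[29, 32] (size 2, min 29) -> median=26
Step 5: insert 25 -> lo=[5, 23, 25] (size 3, max 25) hi=[29, 32] (size 2, min 29) -> median=25
Step 6: insert 28 -> lo=[5, 23, 25] (size 3, max 25) hi=[28, 29, 32] (size 3, min 28) -> median=26.5
Step 7: insert 45 -> lo=[5, 23, 25, 28] (size 4, max 28) hi=[29, 32, 45] (size 3, min 29) -> median=28
Step 8: insert 7 -> lo=[5, 7, 23, 25] (size 4, max 25) hi=[28, 29, 32, 45] (size 4, min 28) -> median=26.5
Step 9: insert 45 -> lo=[5, 7, 23, 25, 28] (size 5, max 28) hi=[29, 32, 45, 45] (size 4, min 29) -> median=28
Step 10: insert 18 -> lo=[5, 7, 18, 23, 25] (size 5, max 25) hi=[28, 29, 32, 45, 45] (size 5, min 28) -> median=26.5

Answer: 26.5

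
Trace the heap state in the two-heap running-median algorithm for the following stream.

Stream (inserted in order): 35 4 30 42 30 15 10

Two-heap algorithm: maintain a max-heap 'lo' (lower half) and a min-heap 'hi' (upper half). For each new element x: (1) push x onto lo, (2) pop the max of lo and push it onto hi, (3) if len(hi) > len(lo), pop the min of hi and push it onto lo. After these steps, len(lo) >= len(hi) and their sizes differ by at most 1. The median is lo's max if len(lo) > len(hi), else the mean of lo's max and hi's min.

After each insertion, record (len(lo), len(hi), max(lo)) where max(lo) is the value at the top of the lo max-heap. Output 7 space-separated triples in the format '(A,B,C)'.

Step 1: insert 35 -> lo=[35] hi=[] -> (len(lo)=1, len(hi)=0, max(lo)=35)
Step 2: insert 4 -> lo=[4] hi=[35] -> (len(lo)=1, len(hi)=1, max(lo)=4)
Step 3: insert 30 -> lo=[4, 30] hi=[35] -> (len(lo)=2, len(hi)=1, max(lo)=30)
Step 4: insert 42 -> lo=[4, 30] hi=[35, 42] -> (len(lo)=2, len(hi)=2, max(lo)=30)
Step 5: insert 30 -> lo=[4, 30, 30] hi=[35, 42] -> (len(lo)=3, len(hi)=2, max(lo)=30)
Step 6: insert 15 -> lo=[4, 15, 30] hi=[30, 35, 42] -> (len(lo)=3, len(hi)=3, max(lo)=30)
Step 7: insert 10 -> lo=[4, 10, 15, 30] hi=[30, 35, 42] -> (len(lo)=4, len(hi)=3, max(lo)=30)

Answer: (1,0,35) (1,1,4) (2,1,30) (2,2,30) (3,2,30) (3,3,30) (4,3,30)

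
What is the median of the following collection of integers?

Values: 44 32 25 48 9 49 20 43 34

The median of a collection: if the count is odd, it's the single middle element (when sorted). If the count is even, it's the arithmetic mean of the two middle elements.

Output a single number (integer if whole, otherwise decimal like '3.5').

Answer: 34

Derivation:
Step 1: insert 44 -> lo=[44] (size 1, max 44) hi=[] (size 0) -> median=44
Step 2: insert 32 -> lo=[32] (size 1, max 32) hi=[44] (size 1, min 44) -> median=38
Step 3: insert 25 -> lo=[25, 32] (size 2, max 32) hi=[44] (size 1, min 44) -> median=32
Step 4: insert 48 -> lo=[25, 32] (size 2, max 32) hi=[44, 48] (size 2, min 44) -> median=38
Step 5: insert 9 -> lo=[9, 25, 32] (size 3, max 32) hi=[44, 48] (size 2, min 44) -> median=32
Step 6: insert 49 -> lo=[9, 25, 32] (size 3, max 32) hi=[44, 48, 49] (size 3, min 44) -> median=38
Step 7: insert 20 -> lo=[9, 20, 25, 32] (size 4, max 32) hi=[44, 48, 49] (size 3, min 44) -> median=32
Step 8: insert 43 -> lo=[9, 20, 25, 32] (size 4, max 32) hi=[43, 44, 48, 49] (size 4, min 43) -> median=37.5
Step 9: insert 34 -> lo=[9, 20, 25, 32, 34] (size 5, max 34) hi=[43, 44, 48, 49] (size 4, min 43) -> median=34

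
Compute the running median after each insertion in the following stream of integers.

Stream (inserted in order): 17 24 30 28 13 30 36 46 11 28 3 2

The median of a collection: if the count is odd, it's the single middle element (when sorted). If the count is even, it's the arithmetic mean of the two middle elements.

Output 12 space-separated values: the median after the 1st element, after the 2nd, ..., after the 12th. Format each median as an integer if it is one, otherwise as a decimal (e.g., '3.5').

Answer: 17 20.5 24 26 24 26 28 29 28 28 28 26

Derivation:
Step 1: insert 17 -> lo=[17] (size 1, max 17) hi=[] (size 0) -> median=17
Step 2: insert 24 -> lo=[17] (size 1, max 17) hi=[24] (size 1, min 24) -> median=20.5
Step 3: insert 30 -> lo=[17, 24] (size 2, max 24) hi=[30] (size 1, min 30) -> median=24
Step 4: insert 28 -> lo=[17, 24] (size 2, max 24) hi=[28, 30] (size 2, min 28) -> median=26
Step 5: insert 13 -> lo=[13, 17, 24] (size 3, max 24) hi=[28, 30] (size 2, min 28) -> median=24
Step 6: insert 30 -> lo=[13, 17, 24] (size 3, max 24) hi=[28, 30, 30] (size 3, min 28) -> median=26
Step 7: insert 36 -> lo=[13, 17, 24, 28] (size 4, max 28) hi=[30, 30, 36] (size 3, min 30) -> median=28
Step 8: insert 46 -> lo=[13, 17, 24, 28] (size 4, max 28) hi=[30, 30, 36, 46] (size 4, min 30) -> median=29
Step 9: insert 11 -> lo=[11, 13, 17, 24, 28] (size 5, max 28) hi=[30, 30, 36, 46] (size 4, min 30) -> median=28
Step 10: insert 28 -> lo=[11, 13, 17, 24, 28] (size 5, max 28) hi=[28, 30, 30, 36, 46] (size 5, min 28) -> median=28
Step 11: insert 3 -> lo=[3, 11, 13, 17, 24, 28] (size 6, max 28) hi=[28, 30, 30, 36, 46] (size 5, min 28) -> median=28
Step 12: insert 2 -> lo=[2, 3, 11, 13, 17, 24] (size 6, max 24) hi=[28, 28, 30, 30, 36, 46] (size 6, min 28) -> median=26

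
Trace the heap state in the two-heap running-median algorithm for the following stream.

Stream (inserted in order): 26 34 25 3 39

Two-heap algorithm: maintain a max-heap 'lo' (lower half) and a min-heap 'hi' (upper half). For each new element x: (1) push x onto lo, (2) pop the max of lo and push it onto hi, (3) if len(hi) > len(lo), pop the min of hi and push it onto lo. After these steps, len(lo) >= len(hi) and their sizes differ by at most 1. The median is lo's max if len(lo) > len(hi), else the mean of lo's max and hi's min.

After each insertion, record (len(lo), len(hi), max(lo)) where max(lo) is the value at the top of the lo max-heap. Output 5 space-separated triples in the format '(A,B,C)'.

Answer: (1,0,26) (1,1,26) (2,1,26) (2,2,25) (3,2,26)

Derivation:
Step 1: insert 26 -> lo=[26] hi=[] -> (len(lo)=1, len(hi)=0, max(lo)=26)
Step 2: insert 34 -> lo=[26] hi=[34] -> (len(lo)=1, len(hi)=1, max(lo)=26)
Step 3: insert 25 -> lo=[25, 26] hi=[34] -> (len(lo)=2, len(hi)=1, max(lo)=26)
Step 4: insert 3 -> lo=[3, 25] hi=[26, 34] -> (len(lo)=2, len(hi)=2, max(lo)=25)
Step 5: insert 39 -> lo=[3, 25, 26] hi=[34, 39] -> (len(lo)=3, len(hi)=2, max(lo)=26)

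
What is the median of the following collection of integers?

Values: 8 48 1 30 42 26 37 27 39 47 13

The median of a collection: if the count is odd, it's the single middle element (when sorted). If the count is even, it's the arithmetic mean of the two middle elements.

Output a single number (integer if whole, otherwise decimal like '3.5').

Answer: 30

Derivation:
Step 1: insert 8 -> lo=[8] (size 1, max 8) hi=[] (size 0) -> median=8
Step 2: insert 48 -> lo=[8] (size 1, max 8) hi=[48] (size 1, min 48) -> median=28
Step 3: insert 1 -> lo=[1, 8] (size 2, max 8) hi=[48] (size 1, min 48) -> median=8
Step 4: insert 30 -> lo=[1, 8] (size 2, max 8) hi=[30, 48] (size 2, min 30) -> median=19
Step 5: insert 42 -> lo=[1, 8, 30] (size 3, max 30) hi=[42, 48] (size 2, min 42) -> median=30
Step 6: insert 26 -> lo=[1, 8, 26] (size 3, max 26) hi=[30, 42, 48] (size 3, min 30) -> median=28
Step 7: insert 37 -> lo=[1, 8, 26, 30] (size 4, max 30) hi=[37, 42, 48] (size 3, min 37) -> median=30
Step 8: insert 27 -> lo=[1, 8, 26, 27] (size 4, max 27) hi=[30, 37, 42, 48] (size 4, min 30) -> median=28.5
Step 9: insert 39 -> lo=[1, 8, 26, 27, 30] (size 5, max 30) hi=[37, 39, 42, 48] (size 4, min 37) -> median=30
Step 10: insert 47 -> lo=[1, 8, 26, 27, 30] (size 5, max 30) hi=[37, 39, 42, 47, 48] (size 5, min 37) -> median=33.5
Step 11: insert 13 -> lo=[1, 8, 13, 26, 27, 30] (size 6, max 30) hi=[37, 39, 42, 47, 48] (size 5, min 37) -> median=30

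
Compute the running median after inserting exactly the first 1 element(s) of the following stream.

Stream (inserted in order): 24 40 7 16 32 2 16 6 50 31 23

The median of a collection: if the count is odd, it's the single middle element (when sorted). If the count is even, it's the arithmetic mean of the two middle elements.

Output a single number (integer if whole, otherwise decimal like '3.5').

Answer: 24

Derivation:
Step 1: insert 24 -> lo=[24] (size 1, max 24) hi=[] (size 0) -> median=24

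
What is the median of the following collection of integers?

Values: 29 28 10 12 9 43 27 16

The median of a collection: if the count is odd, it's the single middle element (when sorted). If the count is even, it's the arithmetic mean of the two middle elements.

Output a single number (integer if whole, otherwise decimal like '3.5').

Answer: 21.5

Derivation:
Step 1: insert 29 -> lo=[29] (size 1, max 29) hi=[] (size 0) -> median=29
Step 2: insert 28 -> lo=[28] (size 1, max 28) hi=[29] (size 1, min 29) -> median=28.5
Step 3: insert 10 -> lo=[10, 28] (size 2, max 28) hi=[29] (size 1, min 29) -> median=28
Step 4: insert 12 -> lo=[10, 12] (size 2, max 12) hi=[28, 29] (size 2, min 28) -> median=20
Step 5: insert 9 -> lo=[9, 10, 12] (size 3, max 12) hi=[28, 29] (size 2, min 28) -> median=12
Step 6: insert 43 -> lo=[9, 10, 12] (size 3, max 12) hi=[28, 29, 43] (size 3, min 28) -> median=20
Step 7: insert 27 -> lo=[9, 10, 12, 27] (size 4, max 27) hi=[28, 29, 43] (size 3, min 28) -> median=27
Step 8: insert 16 -> lo=[9, 10, 12, 16] (size 4, max 16) hi=[27, 28, 29, 43] (size 4, min 27) -> median=21.5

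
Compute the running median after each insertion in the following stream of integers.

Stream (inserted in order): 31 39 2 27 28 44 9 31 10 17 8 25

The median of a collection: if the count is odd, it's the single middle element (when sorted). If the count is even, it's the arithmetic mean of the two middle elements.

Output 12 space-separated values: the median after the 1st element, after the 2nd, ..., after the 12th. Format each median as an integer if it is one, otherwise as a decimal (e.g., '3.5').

Answer: 31 35 31 29 28 29.5 28 29.5 28 27.5 27 26

Derivation:
Step 1: insert 31 -> lo=[31] (size 1, max 31) hi=[] (size 0) -> median=31
Step 2: insert 39 -> lo=[31] (size 1, max 31) hi=[39] (size 1, min 39) -> median=35
Step 3: insert 2 -> lo=[2, 31] (size 2, max 31) hi=[39] (size 1, min 39) -> median=31
Step 4: insert 27 -> lo=[2, 27] (size 2, max 27) hi=[31, 39] (size 2, min 31) -> median=29
Step 5: insert 28 -> lo=[2, 27, 28] (size 3, max 28) hi=[31, 39] (size 2, min 31) -> median=28
Step 6: insert 44 -> lo=[2, 27, 28] (size 3, max 28) hi=[31, 39, 44] (size 3, min 31) -> median=29.5
Step 7: insert 9 -> lo=[2, 9, 27, 28] (size 4, max 28) hi=[31, 39, 44] (size 3, min 31) -> median=28
Step 8: insert 31 -> lo=[2, 9, 27, 28] (size 4, max 28) hi=[31, 31, 39, 44] (size 4, min 31) -> median=29.5
Step 9: insert 10 -> lo=[2, 9, 10, 27, 28] (size 5, max 28) hi=[31, 31, 39, 44] (size 4, min 31) -> median=28
Step 10: insert 17 -> lo=[2, 9, 10, 17, 27] (size 5, max 27) hi=[28, 31, 31, 39, 44] (size 5, min 28) -> median=27.5
Step 11: insert 8 -> lo=[2, 8, 9, 10, 17, 27] (size 6, max 27) hi=[28, 31, 31, 39, 44] (size 5, min 28) -> median=27
Step 12: insert 25 -> lo=[2, 8, 9, 10, 17, 25] (size 6, max 25) hi=[27, 28, 31, 31, 39, 44] (size 6, min 27) -> median=26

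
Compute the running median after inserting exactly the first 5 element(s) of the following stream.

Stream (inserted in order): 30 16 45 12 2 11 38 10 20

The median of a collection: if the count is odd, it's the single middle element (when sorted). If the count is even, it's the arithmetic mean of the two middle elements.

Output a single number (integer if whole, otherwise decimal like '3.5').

Answer: 16

Derivation:
Step 1: insert 30 -> lo=[30] (size 1, max 30) hi=[] (size 0) -> median=30
Step 2: insert 16 -> lo=[16] (size 1, max 16) hi=[30] (size 1, min 30) -> median=23
Step 3: insert 45 -> lo=[16, 30] (size 2, max 30) hi=[45] (size 1, min 45) -> median=30
Step 4: insert 12 -> lo=[12, 16] (size 2, max 16) hi=[30, 45] (size 2, min 30) -> median=23
Step 5: insert 2 -> lo=[2, 12, 16] (size 3, max 16) hi=[30, 45] (size 2, min 30) -> median=16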